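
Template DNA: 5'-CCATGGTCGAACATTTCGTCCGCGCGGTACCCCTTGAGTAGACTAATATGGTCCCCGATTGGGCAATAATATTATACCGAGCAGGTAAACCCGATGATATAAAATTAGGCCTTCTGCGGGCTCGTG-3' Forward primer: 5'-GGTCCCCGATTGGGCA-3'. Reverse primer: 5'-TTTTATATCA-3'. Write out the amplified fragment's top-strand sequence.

5'-GGTCCCCGATTGGGCAATAATATTATACCGAGCAGGTAAACCCGATGATATAAAA-3'

Forward primer GGTCCCCGATTGGGCA is found on the top strand at positions 50–65.
Taking the reverse complement of TTTTATATCA gives TGATATAAAA, found at positions 95–104 on the template; the primer anneals here to the top strand with its 3' end pointing upstream.
The product is the template from position 50 through 104 (55 bp).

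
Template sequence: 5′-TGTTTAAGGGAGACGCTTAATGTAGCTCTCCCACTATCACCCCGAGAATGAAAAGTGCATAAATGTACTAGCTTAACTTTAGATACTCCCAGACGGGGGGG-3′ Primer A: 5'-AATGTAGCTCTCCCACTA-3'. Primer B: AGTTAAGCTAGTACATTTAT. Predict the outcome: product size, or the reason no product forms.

Primer A (AATGTAGCTCTCCCACTA) matches the top strand at positions 19–36; it acts as a forward primer.
Primer B's reverse complement is ATAAATGTACTAGCTTAACT, matching the top strand at positions 59–78; it acts as a reverse primer.
The 3' ends face each other across positions 19–78, giving a 60 bp product.

Yes — a 60 bp product.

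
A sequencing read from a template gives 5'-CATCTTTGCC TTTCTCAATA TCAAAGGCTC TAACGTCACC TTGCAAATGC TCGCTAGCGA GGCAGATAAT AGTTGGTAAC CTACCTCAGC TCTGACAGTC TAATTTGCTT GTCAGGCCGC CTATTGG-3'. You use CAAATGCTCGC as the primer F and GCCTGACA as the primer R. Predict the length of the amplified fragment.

Scanning the template, CAAATGCTCGC occurs at positions 44–54; this primer anneals to the bottom strand there with its 3' end pointing downstream.
Taking the reverse complement of GCCTGACA gives TGTCAGGC, found at positions 110–117 on the template; the primer anneals here to the top strand with its 3' end pointing upstream.
Amplicon spans positions 44–117: 74 bp.

74 bp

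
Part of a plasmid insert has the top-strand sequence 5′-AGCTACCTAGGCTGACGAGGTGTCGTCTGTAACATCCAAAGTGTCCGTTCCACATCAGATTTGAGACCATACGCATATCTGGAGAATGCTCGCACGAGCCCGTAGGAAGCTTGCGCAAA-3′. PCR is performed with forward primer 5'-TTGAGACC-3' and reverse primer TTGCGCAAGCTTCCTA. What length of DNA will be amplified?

Forward primer TTGAGACC is found on the top strand at positions 61–68.
Reverse complement of the reverse primer: TAGGAAGCTTGCGCAA. This occurs on the top strand at positions 103–118.
The product runs from position 61 to position 118, so its length is 118 − 61 + 1 = 58 bp.

58 bp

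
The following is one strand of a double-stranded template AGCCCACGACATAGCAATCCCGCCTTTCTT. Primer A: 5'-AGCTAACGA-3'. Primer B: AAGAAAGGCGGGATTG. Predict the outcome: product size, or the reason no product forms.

Primer A (AGCTAACGA) does not match the top strand, and its reverse complement TCGTTAGCT does not match either.
With no annealing site for primer A, no amplification occurs.

No product — primer A has no binding site in the template.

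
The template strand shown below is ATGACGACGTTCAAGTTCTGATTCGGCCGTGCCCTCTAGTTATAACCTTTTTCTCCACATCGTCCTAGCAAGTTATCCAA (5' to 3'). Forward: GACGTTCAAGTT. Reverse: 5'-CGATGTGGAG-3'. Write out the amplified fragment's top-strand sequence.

The forward primer matches the template at positions 6–17.
Reverse complement of the reverse primer: CTCCACATCG. This occurs on the top strand at positions 53–62.
The product is the template from position 6 through 62 (57 bp).

5'-GACGTTCAAGTTCTGATTCGGCCGTGCCCTCTAGTTATAACCTTTTTCTCCACATCG-3'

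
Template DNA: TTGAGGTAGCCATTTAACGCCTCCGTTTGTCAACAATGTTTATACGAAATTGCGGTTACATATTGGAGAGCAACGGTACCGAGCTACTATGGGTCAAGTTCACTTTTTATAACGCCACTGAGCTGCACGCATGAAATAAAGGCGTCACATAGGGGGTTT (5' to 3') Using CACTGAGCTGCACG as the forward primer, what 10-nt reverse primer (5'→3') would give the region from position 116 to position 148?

The product's 3' end on the top strand is position 148.
The reverse primer anneals to the top strand over positions 139–148, i.e. to AAGGCGTCAC.
Its sequence written 5'→3' is the reverse complement: GTGACGCCTT.

5'-GTGACGCCTT-3'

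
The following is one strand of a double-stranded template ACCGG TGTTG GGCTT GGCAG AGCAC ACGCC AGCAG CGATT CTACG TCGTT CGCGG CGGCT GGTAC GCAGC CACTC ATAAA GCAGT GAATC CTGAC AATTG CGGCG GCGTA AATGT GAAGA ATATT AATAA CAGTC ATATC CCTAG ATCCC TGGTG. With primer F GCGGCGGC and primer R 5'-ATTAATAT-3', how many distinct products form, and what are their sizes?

Two products: 77 bp, 29 bp

The forward primer GCGGCGGC matches the top strand at positions 52–59, 100–107.
The reverse primer's reverse complement is ATATTAAT, matching at positions 121–128.
Each forward site pairs with the reverse site to give a product ending at position 128: sizes 77, 29 bp.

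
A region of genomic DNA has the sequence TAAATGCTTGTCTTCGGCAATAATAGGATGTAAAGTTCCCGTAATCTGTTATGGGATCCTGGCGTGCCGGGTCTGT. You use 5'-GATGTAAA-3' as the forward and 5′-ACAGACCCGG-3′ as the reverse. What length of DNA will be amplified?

Scanning the template, GATGTAAA occurs at positions 27–34; this primer anneals to the bottom strand there with its 3' end pointing downstream.
The reverse primer's reverse complement is CCGGGTCTGT, which matches the template at positions 67–76.
The product runs from position 27 to position 76, so its length is 76 − 27 + 1 = 50 bp.

50 bp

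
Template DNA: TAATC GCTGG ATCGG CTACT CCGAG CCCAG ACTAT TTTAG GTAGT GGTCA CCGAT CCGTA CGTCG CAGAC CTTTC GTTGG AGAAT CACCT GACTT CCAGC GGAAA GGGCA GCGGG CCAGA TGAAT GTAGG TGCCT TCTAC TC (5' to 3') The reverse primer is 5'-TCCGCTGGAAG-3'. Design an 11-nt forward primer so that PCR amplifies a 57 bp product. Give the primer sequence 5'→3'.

The reverse primer's reverse complement CTTCCAGCGGA matches the template at positions 93–103, so the product ends at position 103.
A 57 bp product then starts at position 103 − 57 + 1 = 47.
The forward primer is identical to the top strand there: GTCACCGATCC.

5'-GTCACCGATCC-3'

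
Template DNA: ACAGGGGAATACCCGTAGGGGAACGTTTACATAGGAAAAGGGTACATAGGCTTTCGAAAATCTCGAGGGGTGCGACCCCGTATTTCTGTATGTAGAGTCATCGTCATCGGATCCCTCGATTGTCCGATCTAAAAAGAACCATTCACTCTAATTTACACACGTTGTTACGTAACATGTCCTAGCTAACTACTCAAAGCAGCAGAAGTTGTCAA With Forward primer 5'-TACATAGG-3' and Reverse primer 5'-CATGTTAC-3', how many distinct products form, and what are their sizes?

Two products: 149 bp, 134 bp

The forward primer TACATAGG matches the top strand at positions 28–35, 43–50.
The reverse primer's reverse complement is GTAACATG, matching at positions 169–176.
Each forward site pairs with the reverse site to give a product ending at position 176: sizes 149, 134 bp.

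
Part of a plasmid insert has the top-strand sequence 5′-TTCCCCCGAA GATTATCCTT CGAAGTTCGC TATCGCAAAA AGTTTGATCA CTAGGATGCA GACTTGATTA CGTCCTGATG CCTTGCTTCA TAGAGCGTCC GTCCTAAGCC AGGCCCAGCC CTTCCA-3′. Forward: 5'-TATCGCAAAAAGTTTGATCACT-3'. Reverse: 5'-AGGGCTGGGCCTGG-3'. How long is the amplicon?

92 bp

Forward primer TATCGCAAAAAGTTTGATCACT is found on the top strand at positions 31–52.
Reverse complement of the reverse primer: CCAGGCCCAGCCCT. This occurs on the top strand at positions 109–122.
Product length = (reverse-primer end) − (forward-primer start) + 1 = 122 − 31 + 1 = 92 bp.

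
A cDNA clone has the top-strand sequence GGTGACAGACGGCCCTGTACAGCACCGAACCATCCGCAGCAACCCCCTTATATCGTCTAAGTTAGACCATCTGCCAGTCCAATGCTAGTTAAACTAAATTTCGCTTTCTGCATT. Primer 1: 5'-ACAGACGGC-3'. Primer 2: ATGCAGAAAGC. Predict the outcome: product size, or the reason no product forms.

Primer 1 (ACAGACGGC) matches the top strand at positions 5–13; it acts as a forward primer.
Primer 2's reverse complement is GCTTTCTGCAT, matching the top strand at positions 103–113; it acts as a reverse primer.
The 3' ends face each other across positions 5–113, giving a 109 bp product.

Yes — a 109 bp product.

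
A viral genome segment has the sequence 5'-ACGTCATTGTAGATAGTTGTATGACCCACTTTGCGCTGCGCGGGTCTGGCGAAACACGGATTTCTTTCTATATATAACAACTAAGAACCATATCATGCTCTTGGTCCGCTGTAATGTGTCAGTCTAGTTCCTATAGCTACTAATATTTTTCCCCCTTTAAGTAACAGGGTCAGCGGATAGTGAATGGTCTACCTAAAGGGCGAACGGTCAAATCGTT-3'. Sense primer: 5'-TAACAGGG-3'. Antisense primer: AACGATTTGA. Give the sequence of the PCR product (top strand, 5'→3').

Forward primer TAACAGGG is found on the top strand at positions 162–169.
Reverse complement of the reverse primer: TCAAATCGTT. This occurs on the top strand at positions 208–217.
The product is the template from position 162 through 217 (56 bp).

5'-TAACAGGGTCAGCGGATAGTGAATGGTCTACCTAAAGGGCGAACGGTCAAATCGTT-3'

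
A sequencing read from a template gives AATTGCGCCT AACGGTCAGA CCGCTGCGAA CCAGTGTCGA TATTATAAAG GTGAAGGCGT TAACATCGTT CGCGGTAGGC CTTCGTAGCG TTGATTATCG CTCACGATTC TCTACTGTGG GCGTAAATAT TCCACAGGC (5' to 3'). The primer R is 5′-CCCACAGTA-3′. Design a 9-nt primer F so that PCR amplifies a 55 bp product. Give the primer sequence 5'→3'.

5'-CGTTCGCGG-3'

The reverse primer's reverse complement TACTGTGGG matches the template at positions 113–121, so the product ends at position 121.
A 55 bp product then starts at position 121 − 55 + 1 = 67.
The forward primer is identical to the top strand there: CGTTCGCGG.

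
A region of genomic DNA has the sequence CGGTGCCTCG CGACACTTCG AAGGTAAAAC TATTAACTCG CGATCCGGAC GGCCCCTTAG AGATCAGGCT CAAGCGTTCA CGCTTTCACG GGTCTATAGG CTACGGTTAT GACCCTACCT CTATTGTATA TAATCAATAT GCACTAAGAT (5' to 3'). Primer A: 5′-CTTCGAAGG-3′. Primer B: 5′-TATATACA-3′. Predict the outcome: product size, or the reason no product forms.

Primer A (CTTCGAAGG) matches the top strand at positions 16–24; it acts as a forward primer.
Primer B's reverse complement is TGTATATA, matching the top strand at positions 125–132; it acts as a reverse primer.
The 3' ends face each other across positions 16–132, giving a 117 bp product.

Yes — a 117 bp product.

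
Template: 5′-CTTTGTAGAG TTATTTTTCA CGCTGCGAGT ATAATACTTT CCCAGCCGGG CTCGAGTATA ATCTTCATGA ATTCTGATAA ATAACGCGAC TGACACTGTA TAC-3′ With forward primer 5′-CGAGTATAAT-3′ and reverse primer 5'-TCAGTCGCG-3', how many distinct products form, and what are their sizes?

Two products: 68 bp, 41 bp

The forward primer CGAGTATAAT matches the top strand at positions 26–35, 53–62.
The reverse primer's reverse complement is CGCGACTGA, matching at positions 85–93.
Each forward site pairs with the reverse site to give a product ending at position 93: sizes 68, 41 bp.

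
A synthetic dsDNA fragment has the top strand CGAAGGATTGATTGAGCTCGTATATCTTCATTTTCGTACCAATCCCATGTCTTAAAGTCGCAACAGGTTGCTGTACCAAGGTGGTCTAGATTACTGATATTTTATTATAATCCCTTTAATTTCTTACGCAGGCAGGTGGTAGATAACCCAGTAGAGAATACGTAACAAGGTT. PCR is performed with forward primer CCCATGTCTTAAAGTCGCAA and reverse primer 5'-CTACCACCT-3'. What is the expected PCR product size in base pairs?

99 bp

Forward primer CCCATGTCTTAAAGTCGCAA is found on the top strand at positions 44–63.
The reverse primer's reverse complement is AGGTGGTAG, which matches the template at positions 134–142.
The product runs from position 44 to position 142, so its length is 142 − 44 + 1 = 99 bp.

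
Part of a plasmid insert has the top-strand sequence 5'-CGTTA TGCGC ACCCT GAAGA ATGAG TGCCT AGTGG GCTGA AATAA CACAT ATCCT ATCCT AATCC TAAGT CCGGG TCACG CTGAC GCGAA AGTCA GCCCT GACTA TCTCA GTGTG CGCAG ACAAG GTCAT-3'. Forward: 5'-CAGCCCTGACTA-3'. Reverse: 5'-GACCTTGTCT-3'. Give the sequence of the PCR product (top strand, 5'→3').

Scanning the template, CAGCCCTGACTA occurs at positions 94–105; this primer anneals to the bottom strand there with its 3' end pointing downstream.
Taking the reverse complement of GACCTTGTCT gives AGACAAGGTC, found at positions 119–128 on the template; the primer anneals here to the top strand with its 3' end pointing upstream.
The product is the template from position 94 through 128 (35 bp).

5'-CAGCCCTGACTATCTCAGTGTGCGCAGACAAGGTC-3'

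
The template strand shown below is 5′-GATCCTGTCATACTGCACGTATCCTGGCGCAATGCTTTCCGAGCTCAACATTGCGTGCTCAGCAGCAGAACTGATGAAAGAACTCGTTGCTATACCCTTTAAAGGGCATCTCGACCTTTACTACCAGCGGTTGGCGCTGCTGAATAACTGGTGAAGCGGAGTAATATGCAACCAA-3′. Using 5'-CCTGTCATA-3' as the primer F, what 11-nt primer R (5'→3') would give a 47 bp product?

The forward primer binds at positions 4–12, so a 47 bp product ends at position 4 + 47 − 1 = 50.
The reverse primer anneals to the top strand over positions 40–50, i.e. to CGAGCTCAACA.
Its sequence written 5'→3' is the reverse complement: TGTTGAGCTCG.

5'-TGTTGAGCTCG-3'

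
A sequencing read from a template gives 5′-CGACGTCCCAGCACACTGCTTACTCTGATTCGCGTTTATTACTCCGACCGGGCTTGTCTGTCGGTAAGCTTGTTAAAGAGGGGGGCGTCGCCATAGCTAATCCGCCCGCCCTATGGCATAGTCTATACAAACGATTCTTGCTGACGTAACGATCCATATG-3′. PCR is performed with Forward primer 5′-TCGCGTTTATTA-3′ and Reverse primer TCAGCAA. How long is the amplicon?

Forward primer TCGCGTTTATTA is found on the top strand at positions 30–41.
Taking the reverse complement of TCAGCAA gives TTGCTGA, found at positions 138–144 on the template; the primer anneals here to the top strand with its 3' end pointing upstream.
Amplicon spans positions 30–144: 115 bp.

115 bp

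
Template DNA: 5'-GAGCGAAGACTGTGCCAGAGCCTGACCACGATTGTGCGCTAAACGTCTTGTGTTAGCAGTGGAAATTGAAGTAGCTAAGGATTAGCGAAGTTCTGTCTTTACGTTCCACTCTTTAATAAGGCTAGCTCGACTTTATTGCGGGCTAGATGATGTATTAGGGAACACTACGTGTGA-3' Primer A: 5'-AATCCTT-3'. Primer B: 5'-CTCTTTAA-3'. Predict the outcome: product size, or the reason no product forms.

Primer A (AATCCTT) has reverse complement AAGGATT, which matches the top strand at positions 77–83; primer A anneals to the top strand there with its 3' end pointing upstream toward position 77.
Primer B (CTCTTTAA) matches the top strand directly at positions 109–116; it anneals to the bottom strand with its 3' end pointing downstream toward position 116.
The 3' ends diverge (primer A extends toward position 1, primer B toward position 174), so the primers never converge on a shared product.

No product — the primers' 3' ends point away from each other.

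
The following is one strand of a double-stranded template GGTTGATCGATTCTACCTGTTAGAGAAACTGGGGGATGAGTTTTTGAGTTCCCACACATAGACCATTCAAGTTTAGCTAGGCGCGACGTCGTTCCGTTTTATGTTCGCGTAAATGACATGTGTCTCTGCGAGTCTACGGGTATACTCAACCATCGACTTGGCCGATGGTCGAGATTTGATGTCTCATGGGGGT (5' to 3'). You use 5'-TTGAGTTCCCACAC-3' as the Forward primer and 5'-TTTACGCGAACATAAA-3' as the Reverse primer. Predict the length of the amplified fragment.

70 bp

Forward primer TTGAGTTCCCACAC is found on the top strand at positions 44–57.
Reverse complement of the reverse primer: TTTATGTTCGCGTAAA. This occurs on the top strand at positions 98–113.
Amplicon spans positions 44–113: 70 bp.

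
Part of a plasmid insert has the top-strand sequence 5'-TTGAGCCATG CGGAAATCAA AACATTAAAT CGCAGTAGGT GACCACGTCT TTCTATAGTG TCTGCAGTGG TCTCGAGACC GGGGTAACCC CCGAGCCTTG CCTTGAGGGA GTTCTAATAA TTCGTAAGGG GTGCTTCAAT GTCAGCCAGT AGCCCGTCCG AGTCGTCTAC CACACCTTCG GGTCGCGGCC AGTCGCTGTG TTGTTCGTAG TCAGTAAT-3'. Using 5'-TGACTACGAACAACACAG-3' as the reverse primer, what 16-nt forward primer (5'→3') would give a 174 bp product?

5'-TGACCACGTCTTTCTA-3'

The reverse primer's reverse complement CTGTGTTGTTCGTAGTCA matches the template at positions 196–213, so the product ends at position 213.
A 174 bp product then starts at position 213 − 174 + 1 = 40.
The forward primer is identical to the top strand there: TGACCACGTCTTTCTA.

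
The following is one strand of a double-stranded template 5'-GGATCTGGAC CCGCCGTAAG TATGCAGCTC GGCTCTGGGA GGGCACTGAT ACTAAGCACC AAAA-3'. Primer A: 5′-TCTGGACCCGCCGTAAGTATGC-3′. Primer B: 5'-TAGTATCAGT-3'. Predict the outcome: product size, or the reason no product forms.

Yes — a 51 bp product.

Primer A (TCTGGACCCGCCGTAAGTATGC) matches the top strand at positions 4–25; it acts as a forward primer.
Primer B's reverse complement is ACTGATACTA, matching the top strand at positions 45–54; it acts as a reverse primer.
The 3' ends face each other across positions 4–54, giving a 51 bp product.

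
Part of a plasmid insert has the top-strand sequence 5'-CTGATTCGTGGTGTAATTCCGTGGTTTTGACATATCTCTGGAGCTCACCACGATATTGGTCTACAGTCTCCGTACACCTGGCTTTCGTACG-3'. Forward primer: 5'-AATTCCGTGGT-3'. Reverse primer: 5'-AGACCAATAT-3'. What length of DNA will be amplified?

The forward primer matches the template at positions 15–25.
Taking the reverse complement of AGACCAATAT gives ATATTGGTCT, found at positions 53–62 on the template; the primer anneals here to the top strand with its 3' end pointing upstream.
The product runs from position 15 to position 62, so its length is 62 − 15 + 1 = 48 bp.

48 bp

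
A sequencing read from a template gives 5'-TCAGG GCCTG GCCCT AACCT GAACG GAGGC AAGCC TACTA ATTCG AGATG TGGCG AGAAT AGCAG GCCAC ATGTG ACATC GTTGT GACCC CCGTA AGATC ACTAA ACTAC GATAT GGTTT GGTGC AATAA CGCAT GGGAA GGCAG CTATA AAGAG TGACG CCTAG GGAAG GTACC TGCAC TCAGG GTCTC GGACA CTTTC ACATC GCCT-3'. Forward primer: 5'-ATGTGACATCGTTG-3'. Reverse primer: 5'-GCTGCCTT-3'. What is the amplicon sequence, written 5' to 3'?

5'-ATGTGACATCGTTGTGACCCCCGTAAGATCACTAAACTACGATATGGTTTGGTGCAATAACGCATGGGAAGGCAGC-3'

Scanning the template, ATGTGACATCGTTG occurs at positions 71–84; this primer anneals to the bottom strand there with its 3' end pointing downstream.
Taking the reverse complement of GCTGCCTT gives AAGGCAGC, found at positions 139–146 on the template; the primer anneals here to the top strand with its 3' end pointing upstream.
The product is the template from position 71 through 146 (76 bp).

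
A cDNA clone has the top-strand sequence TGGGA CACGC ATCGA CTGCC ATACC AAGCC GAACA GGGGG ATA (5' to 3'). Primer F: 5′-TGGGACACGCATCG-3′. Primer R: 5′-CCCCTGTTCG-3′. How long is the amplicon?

The forward primer matches the template at positions 1–14.
The reverse primer's reverse complement is CGAACAGGGG, which matches the template at positions 30–39.
Amplicon spans positions 1–39: 39 bp.

39 bp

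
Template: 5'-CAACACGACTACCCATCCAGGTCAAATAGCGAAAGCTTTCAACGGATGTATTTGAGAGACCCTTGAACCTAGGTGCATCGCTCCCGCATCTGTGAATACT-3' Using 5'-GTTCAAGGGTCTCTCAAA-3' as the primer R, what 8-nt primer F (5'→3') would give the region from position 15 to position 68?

The reverse primer's reverse complement TTTGAGAGACCCTTGAAC matches the template at positions 51–68; the product starts at position 15.
The forward primer is identical to the top strand over positions 15–22: ATCCAGGT.

5'-ATCCAGGT-3'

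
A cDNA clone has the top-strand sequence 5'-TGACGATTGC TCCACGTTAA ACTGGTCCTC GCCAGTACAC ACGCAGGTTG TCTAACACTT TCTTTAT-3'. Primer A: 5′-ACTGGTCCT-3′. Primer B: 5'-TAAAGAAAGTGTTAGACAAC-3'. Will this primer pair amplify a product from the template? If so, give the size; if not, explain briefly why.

Yes — a 46 bp product.

Primer A (ACTGGTCCT) matches the top strand at positions 21–29; it acts as a forward primer.
Primer B's reverse complement is GTTGTCTAACACTTTCTTTA, matching the top strand at positions 47–66; it acts as a reverse primer.
The 3' ends face each other across positions 21–66, giving a 46 bp product.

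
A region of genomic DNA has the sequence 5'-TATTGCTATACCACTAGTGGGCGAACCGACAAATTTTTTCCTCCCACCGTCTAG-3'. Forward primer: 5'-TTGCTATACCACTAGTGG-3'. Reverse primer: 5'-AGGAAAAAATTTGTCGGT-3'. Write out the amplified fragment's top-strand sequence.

Forward primer TTGCTATACCACTAGTGG is found on the top strand at positions 3–20.
The reverse primer's reverse complement is ACCGACAAATTTTTTCCT, which matches the template at positions 25–42.
The product is the template from position 3 through 42 (40 bp).

5'-TTGCTATACCACTAGTGGGCGAACCGACAAATTTTTTCCT-3'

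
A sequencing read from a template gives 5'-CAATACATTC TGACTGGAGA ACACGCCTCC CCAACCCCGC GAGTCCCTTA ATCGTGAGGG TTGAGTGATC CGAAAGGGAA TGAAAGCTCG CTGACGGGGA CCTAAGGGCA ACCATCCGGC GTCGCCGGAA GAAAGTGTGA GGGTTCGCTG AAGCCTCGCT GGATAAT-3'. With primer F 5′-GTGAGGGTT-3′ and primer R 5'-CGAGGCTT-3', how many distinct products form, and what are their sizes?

The forward primer GTGAGGGTT matches the top strand at positions 54–62, 137–145.
The reverse primer's reverse complement is AAGCCTCG, matching at positions 151–158.
Each forward site pairs with the reverse site to give a product ending at position 158: sizes 105, 22 bp.

Two products: 105 bp, 22 bp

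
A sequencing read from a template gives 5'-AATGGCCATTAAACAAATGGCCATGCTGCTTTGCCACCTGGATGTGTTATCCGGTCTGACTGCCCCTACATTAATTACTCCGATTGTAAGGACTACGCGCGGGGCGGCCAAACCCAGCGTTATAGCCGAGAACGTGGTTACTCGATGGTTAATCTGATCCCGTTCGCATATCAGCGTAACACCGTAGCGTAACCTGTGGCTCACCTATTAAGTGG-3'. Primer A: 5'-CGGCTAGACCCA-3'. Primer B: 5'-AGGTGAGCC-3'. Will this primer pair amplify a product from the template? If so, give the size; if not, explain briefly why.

Primer A (CGGCTAGACCCA) does not match the top strand, and its reverse complement TGGGTCTAGCCG does not match either.
With no annealing site for primer A, no amplification occurs.

No product — primer A has no binding site in the template.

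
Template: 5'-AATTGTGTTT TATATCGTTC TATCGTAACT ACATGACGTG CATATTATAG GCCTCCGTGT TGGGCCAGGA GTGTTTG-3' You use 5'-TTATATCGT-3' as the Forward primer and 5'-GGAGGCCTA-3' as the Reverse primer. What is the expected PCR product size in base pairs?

47 bp

Forward primer TTATATCGT is found on the top strand at positions 10–18.
The reverse primer's reverse complement is TAGGCCTCC, which matches the template at positions 48–56.
Product length = (reverse-primer end) − (forward-primer start) + 1 = 56 − 10 + 1 = 47 bp.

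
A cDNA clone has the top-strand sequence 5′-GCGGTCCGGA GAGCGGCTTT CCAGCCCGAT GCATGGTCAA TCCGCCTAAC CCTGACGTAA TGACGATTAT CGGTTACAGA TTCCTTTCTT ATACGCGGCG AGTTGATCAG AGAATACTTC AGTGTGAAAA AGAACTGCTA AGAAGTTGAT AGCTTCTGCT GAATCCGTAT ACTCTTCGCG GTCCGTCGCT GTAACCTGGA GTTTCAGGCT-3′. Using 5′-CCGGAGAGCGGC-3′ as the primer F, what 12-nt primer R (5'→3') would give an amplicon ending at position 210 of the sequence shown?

The forward primer binds at positions 6–17; the product's 3' end on the top strand is position 210.
The reverse primer anneals to the top strand over positions 199–210, i.e. to GAGTTTCAGGCT.
Its sequence written 5'→3' is the reverse complement: AGCCTGAAACTC.

5'-AGCCTGAAACTC-3'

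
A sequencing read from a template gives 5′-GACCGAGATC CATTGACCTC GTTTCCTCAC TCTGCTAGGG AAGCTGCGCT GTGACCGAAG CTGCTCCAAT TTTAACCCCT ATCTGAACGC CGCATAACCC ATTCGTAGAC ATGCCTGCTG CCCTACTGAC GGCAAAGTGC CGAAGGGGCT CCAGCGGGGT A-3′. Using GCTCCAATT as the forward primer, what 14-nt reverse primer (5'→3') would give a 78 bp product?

The forward primer binds at positions 63–71, so a 78 bp product ends at position 63 + 78 − 1 = 140.
The reverse primer anneals to the top strand over positions 127–140, i.e. to TGACGGCAAAGTGC.
Its sequence written 5'→3' is the reverse complement: GCACTTTGCCGTCA.

5'-GCACTTTGCCGTCA-3'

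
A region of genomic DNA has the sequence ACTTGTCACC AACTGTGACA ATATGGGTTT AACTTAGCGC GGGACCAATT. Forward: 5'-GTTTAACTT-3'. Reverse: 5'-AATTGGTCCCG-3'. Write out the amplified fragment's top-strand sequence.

5'-GTTTAACTTAGCGCGGGACCAATT-3'

Forward primer GTTTAACTT is found on the top strand at positions 27–35.
The reverse primer's reverse complement is CGGGACCAATT, which matches the template at positions 40–50.
The product is the template from position 27 through 50 (24 bp).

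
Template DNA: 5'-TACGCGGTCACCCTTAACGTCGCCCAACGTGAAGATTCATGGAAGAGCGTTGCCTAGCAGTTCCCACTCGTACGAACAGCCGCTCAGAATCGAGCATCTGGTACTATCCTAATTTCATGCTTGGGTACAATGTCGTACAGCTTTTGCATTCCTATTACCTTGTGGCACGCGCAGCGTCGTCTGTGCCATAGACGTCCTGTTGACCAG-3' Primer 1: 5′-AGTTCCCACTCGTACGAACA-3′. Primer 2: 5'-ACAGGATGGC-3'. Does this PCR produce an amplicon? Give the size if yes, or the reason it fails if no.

Primer 2 (ACAGGATGGC) does not match the top strand, and its reverse complement GCCATCCTGT does not match either.
With no annealing site for primer 2, no amplification occurs.

No product — primer 2 has no binding site in the template.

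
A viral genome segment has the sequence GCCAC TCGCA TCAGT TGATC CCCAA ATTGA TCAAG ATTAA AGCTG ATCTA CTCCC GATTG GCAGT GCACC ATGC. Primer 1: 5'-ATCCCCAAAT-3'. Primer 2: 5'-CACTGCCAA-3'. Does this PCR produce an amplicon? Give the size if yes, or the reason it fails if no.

Yes — a 49 bp product.

Primer 1 (ATCCCCAAAT) matches the top strand at positions 18–27; it acts as a forward primer.
Primer 2's reverse complement is TTGGCAGTG, matching the top strand at positions 58–66; it acts as a reverse primer.
The 3' ends face each other across positions 18–66, giving a 49 bp product.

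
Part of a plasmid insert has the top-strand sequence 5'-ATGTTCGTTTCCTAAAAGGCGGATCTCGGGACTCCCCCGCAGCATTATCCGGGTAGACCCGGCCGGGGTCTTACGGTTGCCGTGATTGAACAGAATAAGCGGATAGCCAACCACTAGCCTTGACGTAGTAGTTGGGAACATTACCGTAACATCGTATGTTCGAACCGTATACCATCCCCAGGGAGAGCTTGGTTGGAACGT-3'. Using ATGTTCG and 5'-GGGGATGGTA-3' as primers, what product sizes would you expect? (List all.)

179 bp, 24 bp

The forward primer ATGTTCG matches the top strand at positions 1–7, 156–162.
The reverse primer's reverse complement is TACCATCCCC, matching at positions 170–179.
Each forward site pairs with the reverse site to give a product ending at position 179: sizes 179, 24 bp.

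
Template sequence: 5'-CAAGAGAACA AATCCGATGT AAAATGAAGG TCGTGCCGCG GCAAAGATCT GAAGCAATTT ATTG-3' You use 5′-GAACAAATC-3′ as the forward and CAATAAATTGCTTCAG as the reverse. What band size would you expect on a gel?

59 bp

Scanning the template, GAACAAATC occurs at positions 6–14; this primer anneals to the bottom strand there with its 3' end pointing downstream.
The reverse primer's reverse complement is CTGAAGCAATTTATTG, which matches the template at positions 49–64.
Amplicon spans positions 6–64: 59 bp.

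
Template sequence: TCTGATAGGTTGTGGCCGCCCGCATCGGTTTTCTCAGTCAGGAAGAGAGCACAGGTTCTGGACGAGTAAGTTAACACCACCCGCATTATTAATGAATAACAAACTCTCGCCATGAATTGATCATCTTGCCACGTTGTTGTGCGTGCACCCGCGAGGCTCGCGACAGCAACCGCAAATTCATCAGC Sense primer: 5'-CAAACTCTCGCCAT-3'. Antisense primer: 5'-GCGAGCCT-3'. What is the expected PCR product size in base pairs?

62 bp

Forward primer CAAACTCTCGCCAT is found on the top strand at positions 100–113.
Taking the reverse complement of GCGAGCCT gives AGGCTCGC, found at positions 154–161 on the template; the primer anneals here to the top strand with its 3' end pointing upstream.
Product length = (reverse-primer end) − (forward-primer start) + 1 = 161 − 100 + 1 = 62 bp.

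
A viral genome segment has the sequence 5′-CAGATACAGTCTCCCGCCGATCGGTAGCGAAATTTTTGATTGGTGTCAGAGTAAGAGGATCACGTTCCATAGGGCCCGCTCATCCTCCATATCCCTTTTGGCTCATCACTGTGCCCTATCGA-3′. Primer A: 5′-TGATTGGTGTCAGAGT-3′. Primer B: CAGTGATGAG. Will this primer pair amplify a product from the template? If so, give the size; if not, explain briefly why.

Yes — a 75 bp product.

Primer A (TGATTGGTGTCAGAGT) matches the top strand at positions 37–52; it acts as a forward primer.
Primer B's reverse complement is CTCATCACTG, matching the top strand at positions 102–111; it acts as a reverse primer.
The 3' ends face each other across positions 37–111, giving a 75 bp product.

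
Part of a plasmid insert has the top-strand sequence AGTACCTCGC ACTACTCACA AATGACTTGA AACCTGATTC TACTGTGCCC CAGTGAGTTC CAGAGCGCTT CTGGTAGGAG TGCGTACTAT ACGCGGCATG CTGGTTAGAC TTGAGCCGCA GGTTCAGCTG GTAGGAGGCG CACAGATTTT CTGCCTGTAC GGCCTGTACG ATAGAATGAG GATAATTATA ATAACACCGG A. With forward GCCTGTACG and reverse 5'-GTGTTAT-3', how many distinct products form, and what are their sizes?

The forward primer GCCTGTACG matches the top strand at positions 153–161, 162–170.
The reverse primer's reverse complement is ATAACAC, matching at positions 191–197.
Each forward site pairs with the reverse site to give a product ending at position 197: sizes 45, 36 bp.

Two products: 45 bp, 36 bp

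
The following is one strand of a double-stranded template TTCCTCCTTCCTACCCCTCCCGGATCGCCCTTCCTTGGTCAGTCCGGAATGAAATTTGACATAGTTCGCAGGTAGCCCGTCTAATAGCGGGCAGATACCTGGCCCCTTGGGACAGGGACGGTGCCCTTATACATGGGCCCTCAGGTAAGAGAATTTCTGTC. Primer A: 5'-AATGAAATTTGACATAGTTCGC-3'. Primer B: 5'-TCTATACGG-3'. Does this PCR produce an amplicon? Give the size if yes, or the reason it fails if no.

No product — primer B has no binding site in the template.

Primer B (TCTATACGG) does not match the top strand, and its reverse complement CCGTATAGA does not match either.
With no annealing site for primer B, no amplification occurs.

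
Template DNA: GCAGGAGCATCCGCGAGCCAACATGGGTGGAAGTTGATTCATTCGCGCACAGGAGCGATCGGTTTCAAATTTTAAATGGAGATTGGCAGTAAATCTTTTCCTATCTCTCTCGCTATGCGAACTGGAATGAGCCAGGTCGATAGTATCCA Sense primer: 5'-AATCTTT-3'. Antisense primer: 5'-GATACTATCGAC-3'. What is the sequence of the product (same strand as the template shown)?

The forward primer matches the template at positions 92–98.
Taking the reverse complement of GATACTATCGAC gives GTCGATAGTATC, found at positions 136–147 on the template; the primer anneals here to the top strand with its 3' end pointing upstream.
The product is the template from position 92 through 147 (56 bp).

5'-AATCTTTTCCTATCTCTCTCGCTATGCGAACTGGAATGAGCCAGGTCGATAGTATC-3'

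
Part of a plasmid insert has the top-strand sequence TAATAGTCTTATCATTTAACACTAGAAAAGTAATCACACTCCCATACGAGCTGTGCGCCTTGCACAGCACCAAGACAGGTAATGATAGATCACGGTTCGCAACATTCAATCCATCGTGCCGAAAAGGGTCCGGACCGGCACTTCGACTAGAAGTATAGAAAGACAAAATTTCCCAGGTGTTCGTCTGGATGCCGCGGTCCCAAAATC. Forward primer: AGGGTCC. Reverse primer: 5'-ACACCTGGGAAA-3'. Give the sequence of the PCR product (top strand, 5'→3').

5'-AGGGTCCGGACCGGCACTTCGACTAGAAGTATAGAAAGACAAAATTTCCCAGGTGT-3'

The forward primer matches the template at positions 125–131.
Reverse complement of the reverse primer: TTTCCCAGGTGT. This occurs on the top strand at positions 169–180.
The product is the template from position 125 through 180 (56 bp).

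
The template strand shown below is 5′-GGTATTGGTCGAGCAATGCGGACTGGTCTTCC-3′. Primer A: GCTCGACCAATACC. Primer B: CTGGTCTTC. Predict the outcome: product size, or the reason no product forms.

No product — the primers' 3' ends point away from each other.

Primer A (GCTCGACCAATACC) has reverse complement GGTATTGGTCGAGC, which matches the top strand at positions 1–14; primer A anneals to the top strand there with its 3' end pointing upstream toward position 1.
Primer B (CTGGTCTTC) matches the top strand directly at positions 23–31; it anneals to the bottom strand with its 3' end pointing downstream toward position 31.
The 3' ends diverge (primer A extends toward position 1, primer B toward position 32), so the primers never converge on a shared product.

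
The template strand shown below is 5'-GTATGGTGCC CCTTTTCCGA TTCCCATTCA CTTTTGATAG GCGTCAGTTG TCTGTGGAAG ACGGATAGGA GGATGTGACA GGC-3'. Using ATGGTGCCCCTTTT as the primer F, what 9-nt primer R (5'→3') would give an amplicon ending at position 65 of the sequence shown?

The forward primer binds at positions 3–16; the product's 3' end on the top strand is position 65.
The reverse primer anneals to the top strand over positions 57–65, i.e. to GAAGACGGA.
Its sequence written 5'→3' is the reverse complement: TCCGTCTTC.

5'-TCCGTCTTC-3'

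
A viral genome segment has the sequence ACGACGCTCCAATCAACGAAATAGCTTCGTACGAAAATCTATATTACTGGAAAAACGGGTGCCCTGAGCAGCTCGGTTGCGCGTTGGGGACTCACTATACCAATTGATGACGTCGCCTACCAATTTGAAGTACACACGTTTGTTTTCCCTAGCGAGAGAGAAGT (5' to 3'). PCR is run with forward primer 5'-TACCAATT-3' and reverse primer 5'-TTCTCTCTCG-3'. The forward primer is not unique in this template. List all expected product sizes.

65 bp, 45 bp

The forward primer TACCAATT matches the top strand at positions 98–105, 118–125.
The reverse primer's reverse complement is CGAGAGAGAA, matching at positions 153–162.
Each forward site pairs with the reverse site to give a product ending at position 162: sizes 65, 45 bp.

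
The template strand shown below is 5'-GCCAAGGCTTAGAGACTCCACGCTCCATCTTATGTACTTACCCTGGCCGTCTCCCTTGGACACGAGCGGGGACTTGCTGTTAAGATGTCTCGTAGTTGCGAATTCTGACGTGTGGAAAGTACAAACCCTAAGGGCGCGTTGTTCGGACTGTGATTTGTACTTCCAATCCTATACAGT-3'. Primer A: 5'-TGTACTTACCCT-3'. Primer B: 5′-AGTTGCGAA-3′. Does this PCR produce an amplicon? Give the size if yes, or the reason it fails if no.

No product — both primers anneal to the same strand and extend in the same direction.

Primer A (TGTACTTACCCT) matches the top strand at positions 33–44 (3' end points downstream).
Primer B (AGTTGCGAA) also matches the top strand directly, at positions 94–102 — its reverse complement TTCGCAACT is not present.
Both primers anneal to the bottom strand with 3' ends pointing the same way, so neither can prime synthesis back toward the other.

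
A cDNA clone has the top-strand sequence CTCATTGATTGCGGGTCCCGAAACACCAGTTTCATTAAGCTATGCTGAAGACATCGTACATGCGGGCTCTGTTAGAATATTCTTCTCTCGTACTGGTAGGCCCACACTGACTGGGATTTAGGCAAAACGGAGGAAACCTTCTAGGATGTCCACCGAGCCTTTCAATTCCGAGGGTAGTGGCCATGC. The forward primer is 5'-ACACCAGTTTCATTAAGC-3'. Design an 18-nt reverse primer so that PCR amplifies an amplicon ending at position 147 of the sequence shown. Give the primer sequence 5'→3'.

5'-ATCCTAGAAGGTTTCCTC-3'

The forward primer binds at positions 23–40; the product's 3' end on the top strand is position 147.
The reverse primer anneals to the top strand over positions 130–147, i.e. to GAGGAAACCTTCTAGGAT.
Its sequence written 5'→3' is the reverse complement: ATCCTAGAAGGTTTCCTC.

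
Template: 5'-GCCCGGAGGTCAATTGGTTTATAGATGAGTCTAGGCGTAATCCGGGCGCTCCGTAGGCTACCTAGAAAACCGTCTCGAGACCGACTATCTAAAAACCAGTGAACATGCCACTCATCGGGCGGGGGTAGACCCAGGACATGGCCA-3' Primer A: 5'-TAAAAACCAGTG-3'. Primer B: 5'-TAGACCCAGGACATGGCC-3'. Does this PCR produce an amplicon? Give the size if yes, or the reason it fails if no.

Primer A (TAAAAACCAGTG) matches the top strand at positions 90–101 (3' end points downstream).
Primer B (TAGACCCAGGACATGGCC) also matches the top strand directly, at positions 126–143 — its reverse complement GGCCATGTCCTGGGTCTA is not present.
Both primers anneal to the bottom strand with 3' ends pointing the same way, so neither can prime synthesis back toward the other.

No product — both primers anneal to the same strand and extend in the same direction.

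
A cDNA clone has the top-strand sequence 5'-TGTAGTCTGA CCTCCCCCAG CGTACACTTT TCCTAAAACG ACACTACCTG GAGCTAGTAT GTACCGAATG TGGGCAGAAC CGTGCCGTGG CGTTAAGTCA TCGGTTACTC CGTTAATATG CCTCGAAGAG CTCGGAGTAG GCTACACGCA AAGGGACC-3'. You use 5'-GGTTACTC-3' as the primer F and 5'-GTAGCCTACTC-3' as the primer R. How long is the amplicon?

The forward primer matches the template at positions 103–110.
Taking the reverse complement of GTAGCCTACTC gives GAGTAGGCTAC, found at positions 135–145 on the template; the primer anneals here to the top strand with its 3' end pointing upstream.
The product runs from position 103 to position 145, so its length is 145 − 103 + 1 = 43 bp.

43 bp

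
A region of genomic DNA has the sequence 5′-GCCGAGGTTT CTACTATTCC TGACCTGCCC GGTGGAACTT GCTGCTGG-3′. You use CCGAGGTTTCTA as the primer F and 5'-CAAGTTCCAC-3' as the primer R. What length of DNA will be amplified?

Scanning the template, CCGAGGTTTCTA occurs at positions 2–13; this primer anneals to the bottom strand there with its 3' end pointing downstream.
Reverse complement of the reverse primer: GTGGAACTTG. This occurs on the top strand at positions 32–41.
The product runs from position 2 to position 41, so its length is 41 − 2 + 1 = 40 bp.

40 bp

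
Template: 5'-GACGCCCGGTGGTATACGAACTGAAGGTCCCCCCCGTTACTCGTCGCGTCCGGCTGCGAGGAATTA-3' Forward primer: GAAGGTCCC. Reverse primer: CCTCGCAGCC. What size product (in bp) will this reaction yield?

39 bp

Forward primer GAAGGTCCC is found on the top strand at positions 23–31.
Taking the reverse complement of CCTCGCAGCC gives GGCTGCGAGG, found at positions 52–61 on the template; the primer anneals here to the top strand with its 3' end pointing upstream.
The product runs from position 23 to position 61, so its length is 61 − 23 + 1 = 39 bp.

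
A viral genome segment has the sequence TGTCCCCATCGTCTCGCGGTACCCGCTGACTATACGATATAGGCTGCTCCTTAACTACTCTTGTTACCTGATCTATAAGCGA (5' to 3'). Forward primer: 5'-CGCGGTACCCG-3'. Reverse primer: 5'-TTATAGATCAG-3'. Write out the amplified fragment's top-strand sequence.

Scanning the template, CGCGGTACCCG occurs at positions 15–25; this primer anneals to the bottom strand there with its 3' end pointing downstream.
Reverse complement of the reverse primer: CTGATCTATAA. This occurs on the top strand at positions 68–78.
The product is the template from position 15 through 78 (64 bp).

5'-CGCGGTACCCGCTGACTATACGATATAGGCTGCTCCTTAACTACTCTTGTTACCTGATCTATAA-3'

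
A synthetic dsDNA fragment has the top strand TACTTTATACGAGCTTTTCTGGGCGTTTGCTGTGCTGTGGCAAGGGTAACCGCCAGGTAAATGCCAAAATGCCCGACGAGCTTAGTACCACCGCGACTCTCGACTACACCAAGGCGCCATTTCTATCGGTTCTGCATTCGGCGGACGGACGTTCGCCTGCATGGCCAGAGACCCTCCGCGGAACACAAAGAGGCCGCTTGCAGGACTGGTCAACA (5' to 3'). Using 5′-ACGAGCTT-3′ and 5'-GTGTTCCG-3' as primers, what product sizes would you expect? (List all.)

178 bp, 111 bp

The forward primer ACGAGCTT matches the top strand at positions 9–16, 76–83.
The reverse primer's reverse complement is CGGAACAC, matching at positions 179–186.
Each forward site pairs with the reverse site to give a product ending at position 186: sizes 178, 111 bp.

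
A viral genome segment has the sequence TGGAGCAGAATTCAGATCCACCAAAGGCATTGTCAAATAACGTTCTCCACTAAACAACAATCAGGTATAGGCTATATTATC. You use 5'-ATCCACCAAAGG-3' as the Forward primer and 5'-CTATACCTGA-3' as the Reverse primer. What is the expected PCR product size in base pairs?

The forward primer matches the template at positions 16–27.
Taking the reverse complement of CTATACCTGA gives TCAGGTATAG, found at positions 61–70 on the template; the primer anneals here to the top strand with its 3' end pointing upstream.
Amplicon spans positions 16–70: 55 bp.

55 bp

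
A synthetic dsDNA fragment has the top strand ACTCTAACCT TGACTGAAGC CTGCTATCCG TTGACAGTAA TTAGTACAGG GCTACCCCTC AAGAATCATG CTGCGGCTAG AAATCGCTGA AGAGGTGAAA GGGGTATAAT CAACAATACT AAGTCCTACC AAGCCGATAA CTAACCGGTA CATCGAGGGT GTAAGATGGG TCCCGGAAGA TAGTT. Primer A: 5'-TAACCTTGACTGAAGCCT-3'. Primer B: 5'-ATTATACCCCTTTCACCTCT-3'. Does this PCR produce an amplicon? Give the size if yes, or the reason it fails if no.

Primer A (TAACCTTGACTGAAGCCT) matches the top strand at positions 5–22; it acts as a forward primer.
Primer B's reverse complement is AGAGGTGAAAGGGGTATAAT, matching the top strand at positions 91–110; it acts as a reverse primer.
The 3' ends face each other across positions 5–110, giving a 106 bp product.

Yes — a 106 bp product.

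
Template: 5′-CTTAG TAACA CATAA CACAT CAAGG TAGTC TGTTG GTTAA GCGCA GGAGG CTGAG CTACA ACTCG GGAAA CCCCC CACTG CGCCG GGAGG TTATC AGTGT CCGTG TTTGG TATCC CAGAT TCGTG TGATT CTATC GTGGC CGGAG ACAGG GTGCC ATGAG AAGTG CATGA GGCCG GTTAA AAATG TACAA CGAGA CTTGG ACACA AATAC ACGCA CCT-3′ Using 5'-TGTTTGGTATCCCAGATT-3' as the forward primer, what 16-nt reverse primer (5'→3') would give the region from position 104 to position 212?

The product's 3' end on the top strand is position 212.
The reverse primer anneals to the top strand over positions 197–212, i.e. to TTGGACACAAATACAC.
Its sequence written 5'→3' is the reverse complement: GTGTATTTGTGTCCAA.

5'-GTGTATTTGTGTCCAA-3'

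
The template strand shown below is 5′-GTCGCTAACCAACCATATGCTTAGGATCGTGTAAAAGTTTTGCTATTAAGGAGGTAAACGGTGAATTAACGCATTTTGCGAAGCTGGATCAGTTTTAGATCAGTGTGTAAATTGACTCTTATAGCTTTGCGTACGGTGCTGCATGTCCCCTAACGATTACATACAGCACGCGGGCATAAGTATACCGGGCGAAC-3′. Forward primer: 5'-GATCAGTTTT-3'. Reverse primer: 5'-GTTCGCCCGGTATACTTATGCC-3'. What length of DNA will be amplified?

The forward primer matches the template at positions 87–96.
Reverse complement of the reverse primer: GGCATAAGTATACCGGGCGAAC. This occurs on the top strand at positions 173–194.
Amplicon spans positions 87–194: 108 bp.

108 bp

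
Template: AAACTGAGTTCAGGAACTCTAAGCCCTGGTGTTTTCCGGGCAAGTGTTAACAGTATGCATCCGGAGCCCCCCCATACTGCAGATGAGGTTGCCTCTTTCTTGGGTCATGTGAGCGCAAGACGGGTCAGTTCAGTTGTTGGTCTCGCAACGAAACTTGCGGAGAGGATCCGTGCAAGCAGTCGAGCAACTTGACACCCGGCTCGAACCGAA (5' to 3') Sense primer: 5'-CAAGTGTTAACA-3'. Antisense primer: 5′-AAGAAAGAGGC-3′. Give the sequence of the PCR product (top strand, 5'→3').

5'-CAAGTGTTAACAGTATGCATCCGGAGCCCCCCCATACTGCAGATGAGGTTGCCTCTTTCTT-3'

The forward primer matches the template at positions 41–52.
Taking the reverse complement of AAGAAAGAGGC gives GCCTCTTTCTT, found at positions 91–101 on the template; the primer anneals here to the top strand with its 3' end pointing upstream.
The product is the template from position 41 through 101 (61 bp).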